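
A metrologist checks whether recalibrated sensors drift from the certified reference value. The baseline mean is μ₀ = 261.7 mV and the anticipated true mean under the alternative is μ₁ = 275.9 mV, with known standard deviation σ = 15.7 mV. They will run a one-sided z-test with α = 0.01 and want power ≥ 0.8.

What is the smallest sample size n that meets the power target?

n = 13

Standardized effect: d = |μ₁ − μ₀| / σ = |275.9 − 261.7| / 15.7 = 0.9045
For power 0.8 need Φ(δ − z_{0.01}) = 0.8, so δ = z_{0.01} + z_{0.20} = 2.326 + 0.842 = 3.168.
δ = d·√n ⇒ n = (δ/d)² = (3.168 / 0.9045)² = 12.27.
Rounding up, n = 13.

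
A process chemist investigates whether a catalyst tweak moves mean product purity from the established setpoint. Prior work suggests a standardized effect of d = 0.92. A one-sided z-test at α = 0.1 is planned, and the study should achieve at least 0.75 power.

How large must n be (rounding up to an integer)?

For power 0.75 need Φ(δ − z_{0.1}) = 0.75, so δ = z_{0.1} + z_{0.25} = 1.282 + 0.674 = 1.956.
δ = d·√n ⇒ n = (δ/d)² = (1.956 / 0.92)² = 4.52.
Round up to the next whole unit.

n = 5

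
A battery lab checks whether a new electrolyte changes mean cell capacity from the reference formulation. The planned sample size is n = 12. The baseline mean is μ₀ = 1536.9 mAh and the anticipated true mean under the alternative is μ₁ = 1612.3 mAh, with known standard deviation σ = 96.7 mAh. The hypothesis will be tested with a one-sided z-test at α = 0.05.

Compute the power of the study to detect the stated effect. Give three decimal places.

Standardized effect: d = |μ₁ − μ₀| / σ = |1612.3 − 1536.9| / 96.7 = 0.7797
Noncentrality parameter: δ = d·√n = 0.7797 × √12 = 2.7011
Critical value for a one-sided test at α = 0.05: z_α = 1.645.
Power = Φ(δ − 1.645) = Φ(1.056) = 0.8546.

Power ≈ 0.855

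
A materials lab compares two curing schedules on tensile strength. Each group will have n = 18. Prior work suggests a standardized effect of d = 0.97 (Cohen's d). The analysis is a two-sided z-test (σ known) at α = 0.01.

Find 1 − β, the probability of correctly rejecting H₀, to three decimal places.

Power ≈ 0.631

Noncentrality parameter: δ = d·√(n/2) = 0.97 × √(18/2) = 2.9100
Critical value for a two-sided test at α = 0.01: z_{α/2} = 2.576.
Power = Φ(δ − 2.576) + Φ(−δ − 2.576) = Φ(0.334) + Φ(-5.486) = 0.6309 + 0.0000 = 0.6309.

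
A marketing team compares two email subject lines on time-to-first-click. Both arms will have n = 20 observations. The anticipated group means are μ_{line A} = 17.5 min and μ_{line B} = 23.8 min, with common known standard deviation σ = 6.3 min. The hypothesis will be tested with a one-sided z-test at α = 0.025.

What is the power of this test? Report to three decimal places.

Standardized effect: d = |μ_{line A} − μ_{line B}| / σ = |17.5 − 23.8| / 6.3 = 1.0000
Noncentrality parameter: λ = d·√(n/2) = 1.0000 × √(20/2) = 3.1623
One-sided α = 0.025 → critical value z_{0.025} = 1.960.
Power = P(Z > 1.960 − λ) = Φ(1.202) = 0.8854.

Power ≈ 0.885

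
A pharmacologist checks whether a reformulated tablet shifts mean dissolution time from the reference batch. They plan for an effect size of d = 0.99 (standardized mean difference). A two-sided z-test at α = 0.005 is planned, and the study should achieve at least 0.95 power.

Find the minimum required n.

n = 21

For power 0.95 need Φ(δ − z_{0.0025}) = 0.95, so δ = z_{0.0025} + z_{0.05} = 2.807 + 1.645 = 4.452.
(The Φ(−δ − z_{α/2}) term is vanishingly small for δ > 0 and is dropped in the standard sample-size formula.)
δ = d·√n ⇒ n = (δ/d)² = (4.452 / 0.99)² = 20.22.
Round up to the next whole unit.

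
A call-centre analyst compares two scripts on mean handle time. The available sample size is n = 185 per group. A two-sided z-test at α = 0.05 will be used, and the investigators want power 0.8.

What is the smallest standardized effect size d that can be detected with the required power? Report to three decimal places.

d ≈ 0.291

Need Φ(δ − 1.960) = 0.8, so δ = 1.960 + 0.842 = 2.802.
(Lower-tail contribution to power is negligible for δ > 0.)
δ = d·√(n/2) ⇒ d = δ/√(n/2) = 2.802/√(185/2) = 0.2913.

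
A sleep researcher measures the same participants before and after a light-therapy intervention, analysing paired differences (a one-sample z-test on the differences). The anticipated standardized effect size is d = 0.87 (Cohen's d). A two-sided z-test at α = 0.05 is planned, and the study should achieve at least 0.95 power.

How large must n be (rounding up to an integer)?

Set Φ(δ − 1.960) = 0.95; then δ − 1.960 = Φ⁻¹(0.95) = 1.645, giving δ = 3.605.
(The Φ(−δ − z_{α/2}) term is vanishingly small for δ > 0 and is dropped in the standard sample-size formula.)
δ = d·√n ⇒ n = (δ/d)² = (3.605 / 0.87)² = 17.17.
Round up to the next whole unit.

n = 18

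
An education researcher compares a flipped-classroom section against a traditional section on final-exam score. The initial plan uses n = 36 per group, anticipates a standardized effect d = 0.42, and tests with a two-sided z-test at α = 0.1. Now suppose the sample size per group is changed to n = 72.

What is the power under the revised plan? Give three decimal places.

With n = 72 per group: δ = d·√(n/2) = 0.42 × √(72/2) = 2.5200. Critical value z_{0.05} = 1.645.
Revised power = Φ(δ − 1.645) + Φ(−δ − 1.645) = Φ(0.875) + Φ(-4.165) = 0.8093 + 0.0000 = 0.8093.

Power ≈ 0.809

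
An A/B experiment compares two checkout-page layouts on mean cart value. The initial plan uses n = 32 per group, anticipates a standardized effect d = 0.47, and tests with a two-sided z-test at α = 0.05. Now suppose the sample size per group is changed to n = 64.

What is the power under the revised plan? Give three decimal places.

Power ≈ 0.758

With n = 64 per group: δ = d·√(n/2) = 0.47 × √(64/2) = 2.6587. Critical value z_{0.025} = 1.960.
Revised power = Φ(δ − 1.960) + Φ(−δ − 1.960) = Φ(0.699) + Φ(-4.619) = 0.7576 + 0.0000 = 0.7577.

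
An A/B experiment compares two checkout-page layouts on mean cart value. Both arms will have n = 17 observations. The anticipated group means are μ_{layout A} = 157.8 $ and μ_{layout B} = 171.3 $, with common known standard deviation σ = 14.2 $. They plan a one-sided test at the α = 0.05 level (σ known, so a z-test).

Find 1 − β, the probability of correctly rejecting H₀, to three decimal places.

Power ≈ 0.870

Standardized effect: d = |μ_{layout A} − μ_{layout B}| / σ = |157.8 − 171.3| / 14.2 = 0.9507
Noncentrality parameter: λ = d·√(n/2) = 0.9507 × √(17/2) = 2.7718
Critical value for a one-sided test at α = 0.05: z_α = 1.645.
Power = P(Z > 1.645 − λ) = Φ(1.127) = 0.8701.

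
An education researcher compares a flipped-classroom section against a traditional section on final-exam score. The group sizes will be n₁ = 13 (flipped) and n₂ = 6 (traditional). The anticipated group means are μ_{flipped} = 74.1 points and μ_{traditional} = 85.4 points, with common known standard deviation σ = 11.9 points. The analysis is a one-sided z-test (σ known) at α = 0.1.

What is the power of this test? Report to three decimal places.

Power ≈ 0.740

Standardized effect: d = |μ_{flipped} − μ_{traditional}| / σ = |74.1 − 85.4| / 11.9 = 0.9496
Noncentrality parameter: δ = d / √(1/n₁ + 1/n₂) = 0.9496 / √(1/13 + 1/6) = 1.9240
One-sided α = 0.1 → critical value z_{0.1} = 1.282.
Power = Φ(δ − 1.282) = Φ(0.642) = 0.7397.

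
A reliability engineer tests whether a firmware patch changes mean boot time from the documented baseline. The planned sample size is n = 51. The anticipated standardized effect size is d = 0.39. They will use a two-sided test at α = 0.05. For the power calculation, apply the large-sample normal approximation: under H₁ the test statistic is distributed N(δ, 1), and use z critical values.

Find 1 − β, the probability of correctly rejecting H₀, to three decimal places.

Power ≈ 0.795

Noncentrality parameter: δ = d·√n = 0.39 × √51 = 2.7852
Critical value for a two-sided test at α = 0.05: z_{α/2} = 1.960.
Power = Φ(δ − 1.960) + Φ(−δ − 1.960) = Φ(0.825) + Φ(-4.745) = 0.7954 + 0.0000 = 0.7954.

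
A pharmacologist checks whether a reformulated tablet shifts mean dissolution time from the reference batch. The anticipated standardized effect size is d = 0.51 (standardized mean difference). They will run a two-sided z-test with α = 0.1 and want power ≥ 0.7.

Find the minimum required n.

Set Φ(δ − 1.645) = 0.7; then δ − 1.645 = Φ⁻¹(0.7) = 0.524, giving δ = 2.169.
(Ignoring the negligible lower-tail rejection probability gives the usual closed-form inversion.)
δ = d·√n ⇒ n = (δ/d)² = (2.169 / 0.51)² = 18.09.
Rounding up, n = 19.

n = 19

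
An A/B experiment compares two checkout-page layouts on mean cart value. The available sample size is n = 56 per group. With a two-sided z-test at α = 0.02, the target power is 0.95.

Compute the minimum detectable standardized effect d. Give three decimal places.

Need Φ(δ − 2.326) = 0.95, so δ = 2.326 + 1.645 = 3.971.
(Lower-tail contribution to power is negligible for δ > 0.)
δ = d·√(n/2) ⇒ d = δ/√(n/2) = 3.971/√(56/2) = 0.7505.

d ≈ 0.750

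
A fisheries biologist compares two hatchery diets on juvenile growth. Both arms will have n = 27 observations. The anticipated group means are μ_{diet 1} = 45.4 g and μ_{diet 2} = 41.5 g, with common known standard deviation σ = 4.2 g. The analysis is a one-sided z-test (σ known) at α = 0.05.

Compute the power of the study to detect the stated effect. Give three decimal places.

Standardized effect: d = |μ_{diet 1} − μ_{diet 2}| / σ = |45.4 − 41.5| / 4.2 = 0.9286
Noncentrality parameter: δ = d·√(n/2) = 0.9286 × √(27/2) = 3.4118
One-sided α = 0.05 → critical value z_{0.05} = 1.645.
Power = Φ(δ − 1.645) = Φ(1.767) = 0.9614.

Power ≈ 0.961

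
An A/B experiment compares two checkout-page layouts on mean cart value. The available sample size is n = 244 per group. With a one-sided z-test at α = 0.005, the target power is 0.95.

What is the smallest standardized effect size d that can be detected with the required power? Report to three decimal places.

Required noncentrality: δ = z_{0.005} + z_{0.05} = 2.576 + 1.645 = 4.221.
δ = d·√(n/2) ⇒ d = δ/√(n/2) = 4.221/√(244/2) = 0.3821.

d ≈ 0.382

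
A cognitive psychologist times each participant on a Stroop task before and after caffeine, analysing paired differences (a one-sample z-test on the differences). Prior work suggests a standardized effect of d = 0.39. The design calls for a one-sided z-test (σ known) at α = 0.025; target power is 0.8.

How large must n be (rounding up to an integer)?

For power 0.8 need Φ(δ − z_{0.025}) = 0.8, so δ = z_{0.025} + z_{0.20} = 1.960 + 0.842 = 2.802.
δ = d·√n ⇒ n = (δ/d)² = (2.802 / 0.39)² = 51.60.
Round up to the next whole unit.

n = 52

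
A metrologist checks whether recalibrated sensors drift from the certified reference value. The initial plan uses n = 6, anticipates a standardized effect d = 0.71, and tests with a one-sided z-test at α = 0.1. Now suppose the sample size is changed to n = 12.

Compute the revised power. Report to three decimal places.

With n = 12: δ = d·√n = 0.71 × √12 = 2.4595. Critical value z_{0.1} = 1.282.
Revised power = P(Z > 1.282 − δ) = Φ(1.178) = 0.8806.

Power ≈ 0.881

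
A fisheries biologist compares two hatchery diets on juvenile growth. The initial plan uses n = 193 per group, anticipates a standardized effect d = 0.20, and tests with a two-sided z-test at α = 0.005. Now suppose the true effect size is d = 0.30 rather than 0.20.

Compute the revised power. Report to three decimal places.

Power ≈ 0.556

With d = 0.30: δ = d·√(n/2) = 0.30 × √(193/2) = 2.9470. Critical value z_{0.0025} = 2.807.
Revised power = Φ(δ − 2.807) + Φ(−δ − 2.807) = Φ(0.140) + Φ(-5.754) = 0.5557 + 0.0000 = 0.5557.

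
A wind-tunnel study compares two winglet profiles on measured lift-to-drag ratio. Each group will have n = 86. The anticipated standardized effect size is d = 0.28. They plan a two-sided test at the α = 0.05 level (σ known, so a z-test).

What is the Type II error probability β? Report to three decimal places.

β ≈ 0.549

Noncentrality parameter: δ = d·√(n/2) = 0.28 × √(86/2) = 1.8361
Two-sided α = 0.05 → critical value z_{0.025} = 1.960.
Power = Φ(δ − 1.960) + Φ(−δ − 1.960) = Φ(-0.124) + Φ(-3.796) = 0.4507 + 0.0001 = 0.4508.
Type II error: β = 1 − power = 1 − 0.4508 = 0.5492.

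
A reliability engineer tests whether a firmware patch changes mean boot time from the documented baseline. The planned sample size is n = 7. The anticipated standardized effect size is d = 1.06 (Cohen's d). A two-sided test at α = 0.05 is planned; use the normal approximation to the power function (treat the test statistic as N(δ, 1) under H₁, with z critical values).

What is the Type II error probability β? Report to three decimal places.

β ≈ 0.199

Noncentrality parameter: δ = d·√n = 1.06 × √7 = 2.8045
Critical value for a two-sided test at α = 0.05: z_{α/2} = 1.960.
Power = Φ(δ − 1.960) + Φ(−δ − 1.960) = Φ(0.845) + Φ(-4.764) = 0.8008 + 0.0000 = 0.8008.
Type II error: β = 1 − power = 1 − 0.8008 = 0.1992.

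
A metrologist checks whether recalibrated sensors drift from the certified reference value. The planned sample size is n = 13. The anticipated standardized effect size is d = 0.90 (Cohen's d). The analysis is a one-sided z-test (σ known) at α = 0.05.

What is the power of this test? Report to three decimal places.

Power ≈ 0.945

Noncentrality parameter: δ = d·√n = 0.90 × √13 = 3.2450
One-sided α = 0.05 → critical value z_{0.05} = 1.645.
Power = P(Z > 1.645 − δ) = Φ(1.600) = 0.9452.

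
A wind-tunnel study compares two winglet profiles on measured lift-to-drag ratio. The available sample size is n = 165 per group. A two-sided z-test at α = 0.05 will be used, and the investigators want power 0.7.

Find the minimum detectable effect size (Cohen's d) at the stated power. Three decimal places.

Need Φ(δ − 1.960) = 0.7, so δ = 1.960 + 0.524 = 2.484.
(The second rejection-region term Φ(−δ − z_{α/2}) is negligible and dropped.)
δ = d·√(n/2) ⇒ d = δ/√(n/2) = 2.484/√(165/2) = 0.2735.

d ≈ 0.274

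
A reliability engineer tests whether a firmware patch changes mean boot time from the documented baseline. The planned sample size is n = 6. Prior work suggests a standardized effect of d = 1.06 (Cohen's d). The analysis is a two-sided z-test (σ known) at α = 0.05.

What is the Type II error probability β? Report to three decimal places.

β ≈ 0.262

Noncentrality parameter: δ = d·√n = 1.06 × √6 = 2.5965
Two-sided α = 0.05 → critical value z_{0.025} = 1.960.
Power = Φ(δ − 1.960) + Φ(−δ − 1.960) = Φ(0.636) + Φ(-4.556) = 0.7378 + 0.0000 = 0.7378.
Type II error: β = 1 − power = 1 − 0.7378 = 0.2622.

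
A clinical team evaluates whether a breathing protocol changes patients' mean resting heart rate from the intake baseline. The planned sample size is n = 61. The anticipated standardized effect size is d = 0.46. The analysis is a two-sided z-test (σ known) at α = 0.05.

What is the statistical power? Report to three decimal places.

Noncentrality parameter: δ = d·√n = 0.46 × √61 = 3.5927
Two-sided α = 0.05 → critical value z_{0.025} = 1.960.
Power = Φ(δ − 1.960) + Φ(−δ − 1.960) = Φ(1.633) + Φ(-5.553) = 0.9487 + 0.0000 = 0.9487.

Power ≈ 0.949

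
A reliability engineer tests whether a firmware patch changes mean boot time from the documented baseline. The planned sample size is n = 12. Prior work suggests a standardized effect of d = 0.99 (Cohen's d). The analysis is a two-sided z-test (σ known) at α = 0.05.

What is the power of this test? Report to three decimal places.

Noncentrality parameter: δ = d·√n = 0.99 × √12 = 3.4295
Critical value for a two-sided test at α = 0.05: z_{α/2} = 1.960.
Power = Φ(δ − 1.960) + Φ(−δ − 1.960) = Φ(1.469) + Φ(-5.389) = 0.9292 + 0.0000 = 0.9292.

Power ≈ 0.929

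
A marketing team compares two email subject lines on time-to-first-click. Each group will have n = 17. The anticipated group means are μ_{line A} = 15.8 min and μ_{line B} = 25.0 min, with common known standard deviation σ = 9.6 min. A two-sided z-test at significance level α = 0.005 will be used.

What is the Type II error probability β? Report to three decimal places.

β ≈ 0.505

Standardized effect: d = |μ_{line A} − μ_{line B}| / σ = |15.8 − 25.0| / 9.6 = 0.9583
Noncentrality parameter: δ = d·√(n/2) = 0.9583 × √(17/2) = 2.7940
Two-sided α = 0.005 → critical value z_{0.0025} = 2.807.
Power = Φ(δ − 2.807) + Φ(−δ − 2.807) = Φ(-0.013) + Φ(-5.601) = 0.4948 + 0.0000 = 0.4948.
Type II error: β = 1 − power = 1 − 0.4948 = 0.5052.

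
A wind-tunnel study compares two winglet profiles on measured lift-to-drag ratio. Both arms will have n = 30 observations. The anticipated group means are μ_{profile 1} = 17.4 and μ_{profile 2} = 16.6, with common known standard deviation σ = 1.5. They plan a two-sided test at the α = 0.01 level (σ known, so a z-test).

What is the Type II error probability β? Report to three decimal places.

β ≈ 0.695

Standardized effect: d = |μ_{profile 1} − μ_{profile 2}| / σ = |17.4 − 16.6| / 1.5 = 0.5333
Noncentrality parameter: δ = d·√(n/2) = 0.5333 × √(30/2) = 2.0656
Two-sided α = 0.01 → critical value z_{0.005} = 2.576.
Power = Φ(δ − 2.576) + Φ(−δ − 2.576) = Φ(-0.510) + Φ(-4.641) = 0.3049 + 0.0000 = 0.3049.
Type II error: β = 1 − power = 1 − 0.3049 = 0.6951.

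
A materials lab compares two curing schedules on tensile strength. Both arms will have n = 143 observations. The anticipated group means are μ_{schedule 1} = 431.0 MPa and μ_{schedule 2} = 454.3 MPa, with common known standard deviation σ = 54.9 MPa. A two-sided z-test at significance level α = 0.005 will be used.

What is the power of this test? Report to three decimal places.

Standardized effect: d = |μ_{schedule 1} − μ_{schedule 2}| / σ = |431.0 − 454.3| / 54.9 = 0.4244
Noncentrality parameter: δ = d·√(n/2) = 0.4244 × √(143/2) = 3.5887
Two-sided α = 0.005 → critical value z_{0.0025} = 2.807.
Power = Φ(δ − 2.807) + Φ(−δ − 2.807) = Φ(0.782) + Φ(-6.396) = 0.7828 + 0.0000 = 0.7828.

Power ≈ 0.783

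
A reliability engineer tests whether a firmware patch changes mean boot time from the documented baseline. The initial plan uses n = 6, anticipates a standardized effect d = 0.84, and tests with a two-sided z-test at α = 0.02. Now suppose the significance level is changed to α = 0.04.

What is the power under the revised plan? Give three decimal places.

Power ≈ 0.502

δ = d·√n = 0.84 × √6 = 2.0576 (unchanged). New critical value: z_{0.02} = 2.054.
Revised power = Φ(δ − 2.054) + Φ(−δ − 2.054) = Φ(0.004) + Φ(-4.111) = 0.5015 + 0.0000 = 0.5015.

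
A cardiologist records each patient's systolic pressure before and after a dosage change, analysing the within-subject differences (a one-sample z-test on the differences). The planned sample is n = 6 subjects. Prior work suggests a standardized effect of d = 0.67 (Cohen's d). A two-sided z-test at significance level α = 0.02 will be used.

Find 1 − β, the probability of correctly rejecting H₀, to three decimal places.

Noncentrality parameter: δ = d·√n = 0.67 × √6 = 1.6412
Critical value for a two-sided test at α = 0.02: z_{α/2} = 2.326.
Power = Φ(δ − 2.326) + Φ(−δ − 2.326) = Φ(-0.685) + Φ(-3.968) = 0.2466 + 0.0000 = 0.2466.

Power ≈ 0.247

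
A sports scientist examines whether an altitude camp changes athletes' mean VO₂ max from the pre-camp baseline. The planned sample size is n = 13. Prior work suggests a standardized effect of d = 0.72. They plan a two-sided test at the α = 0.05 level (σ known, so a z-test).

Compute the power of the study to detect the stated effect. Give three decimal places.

Noncentrality parameter: δ = d·√n = 0.72 × √13 = 2.5960
Two-sided α = 0.05 → critical value z_{0.025} = 1.960.
Power = Φ(δ − 1.960) + Φ(−δ − 1.960) = Φ(0.636) + Φ(-4.556) = 0.7376 + 0.0000 = 0.7376.

Power ≈ 0.738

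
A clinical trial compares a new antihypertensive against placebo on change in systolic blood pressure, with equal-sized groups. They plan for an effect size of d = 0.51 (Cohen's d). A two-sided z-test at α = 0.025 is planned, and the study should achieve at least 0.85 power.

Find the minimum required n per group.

Set Φ(δ − 2.241) = 0.85; then δ − 2.241 = Φ⁻¹(0.85) = 1.036, giving δ = 3.278.
(Ignoring the negligible lower-tail rejection probability gives the usual closed-form inversion.)
δ = d·√(n/2) ⇒ n = 2(δ/d)² = 2 × (3.278 / 0.51)² = 82.62.
Rounding up, n = 83 per group.

n = 83 per group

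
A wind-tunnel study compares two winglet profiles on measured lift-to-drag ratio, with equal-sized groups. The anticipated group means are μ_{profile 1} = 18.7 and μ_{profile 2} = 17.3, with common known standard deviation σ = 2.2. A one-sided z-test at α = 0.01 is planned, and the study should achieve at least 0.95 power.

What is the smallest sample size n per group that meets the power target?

n = 78 per group

Standardized effect: d = |μ_{profile 1} − μ_{profile 2}| / σ = |18.7 − 17.3| / 2.2 = 0.6364
Set Φ(δ − 2.326) = 0.95; then δ − 2.326 = Φ⁻¹(0.95) = 1.645, giving δ = 3.971.
δ = d·√(n/2) ⇒ n = 2(δ/d)² = 2 × (3.971 / 0.6364)² = 77.89.
Round up to the next whole unit.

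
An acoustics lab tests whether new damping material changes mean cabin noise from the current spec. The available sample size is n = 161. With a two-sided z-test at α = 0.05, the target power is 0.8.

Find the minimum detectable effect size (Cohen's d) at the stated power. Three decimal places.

d ≈ 0.221

Required noncentrality: δ = z_{0.025} + z_{0.20} = 1.960 + 0.842 = 2.802.
(Lower-tail contribution to power is negligible for δ > 0.)
δ = d·√n ⇒ d = δ/√n = 2.802/√161 = 0.2208.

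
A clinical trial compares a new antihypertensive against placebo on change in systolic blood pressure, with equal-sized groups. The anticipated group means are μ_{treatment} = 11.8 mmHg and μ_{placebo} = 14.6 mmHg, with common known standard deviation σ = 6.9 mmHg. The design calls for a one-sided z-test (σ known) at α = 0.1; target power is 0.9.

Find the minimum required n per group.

Standardized effect: d = |μ_{treatment} − μ_{placebo}| / σ = |11.8 − 14.6| / 6.9 = 0.4058
Set Φ(δ − 1.282) = 0.9; then δ − 1.282 = Φ⁻¹(0.9) = 1.282, giving δ = 2.563.
δ = d·√(n/2) ⇒ n = 2(δ/d)² = 2 × (2.563 / 0.4058)² = 79.79.
Round up to the next whole unit.

n = 80 per group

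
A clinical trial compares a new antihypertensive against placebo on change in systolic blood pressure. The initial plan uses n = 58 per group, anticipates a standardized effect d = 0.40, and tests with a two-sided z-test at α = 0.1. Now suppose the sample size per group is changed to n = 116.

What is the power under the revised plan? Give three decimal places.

With n = 116 per group: δ = d·√(n/2) = 0.40 × √(116/2) = 3.0463. Critical value z_{0.05} = 1.645.
Revised power = Φ(δ − 1.645) + Φ(−δ − 1.645) = Φ(1.401) + Φ(-4.691) = 0.9195 + 0.0000 = 0.9195.

Power ≈ 0.919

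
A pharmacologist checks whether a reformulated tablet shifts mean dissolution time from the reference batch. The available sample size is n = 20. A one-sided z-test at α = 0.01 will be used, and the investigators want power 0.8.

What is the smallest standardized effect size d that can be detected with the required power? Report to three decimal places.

d ≈ 0.708

Need Φ(δ − 2.326) = 0.8, so δ = 2.326 + 0.842 = 3.168.
δ = d·√n ⇒ d = δ/√n = 3.168/√20 = 0.7084.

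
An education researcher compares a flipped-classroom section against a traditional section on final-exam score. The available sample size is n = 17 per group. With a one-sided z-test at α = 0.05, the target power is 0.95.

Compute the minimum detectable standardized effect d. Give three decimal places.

d ≈ 1.128

Required noncentrality: δ = z_{0.05} + z_{0.05} = 1.645 + 1.645 = 3.290.
δ = d·√(n/2) ⇒ d = δ/√(n/2) = 3.290/√(17/2) = 1.1284.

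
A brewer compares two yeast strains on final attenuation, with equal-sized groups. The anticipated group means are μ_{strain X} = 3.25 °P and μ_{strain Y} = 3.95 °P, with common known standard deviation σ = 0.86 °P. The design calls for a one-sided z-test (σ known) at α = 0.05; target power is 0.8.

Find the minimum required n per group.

Standardized effect: d = |μ_{strain X} − μ_{strain Y}| / σ = |3.25 − 3.95| / 0.86 = 0.8140
Set Φ(δ − 1.645) = 0.8; then δ − 1.645 = Φ⁻¹(0.8) = 0.842, giving δ = 2.486.
δ = d·√(n/2) ⇒ n = 2(δ/d)² = 2 × (2.486 / 0.8140)² = 18.66.
Rounding up, n = 19 per group.

n = 19 per group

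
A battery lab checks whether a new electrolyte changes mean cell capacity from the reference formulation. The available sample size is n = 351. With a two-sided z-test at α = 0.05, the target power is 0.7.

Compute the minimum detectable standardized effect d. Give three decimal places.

Need Φ(δ − 1.960) = 0.7, so δ = 1.960 + 0.524 = 2.484.
(The second rejection-region term Φ(−δ − z_{α/2}) is negligible and dropped.)
δ = d·√n ⇒ d = δ/√n = 2.484/√351 = 0.1326.

d ≈ 0.133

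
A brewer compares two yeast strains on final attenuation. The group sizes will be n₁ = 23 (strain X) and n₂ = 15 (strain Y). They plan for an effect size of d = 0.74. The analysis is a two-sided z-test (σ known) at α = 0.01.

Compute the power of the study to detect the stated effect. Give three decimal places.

Noncentrality parameter: δ = d / √(1/n₁ + 1/n₂) = 0.74 / √(1/23 + 1/15) = 2.2297
Two-sided α = 0.01 → critical value z_{0.005} = 2.576.
Power = Φ(δ − 2.576) + Φ(−δ − 2.576) = Φ(-0.346) + Φ(-4.806) = 0.3646 + 0.0000 = 0.3646.

Power ≈ 0.365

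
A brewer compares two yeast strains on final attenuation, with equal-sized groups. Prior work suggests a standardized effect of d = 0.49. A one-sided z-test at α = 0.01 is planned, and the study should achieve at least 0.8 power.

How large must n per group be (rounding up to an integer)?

Set Φ(δ − 2.326) = 0.8; then δ − 2.326 = Φ⁻¹(0.8) = 0.842, giving δ = 3.168.
δ = d·√(n/2) ⇒ n = 2(δ/d)² = 2 × (3.168 / 0.49)² = 83.60.
Rounding up, n = 84 per group.

n = 84 per group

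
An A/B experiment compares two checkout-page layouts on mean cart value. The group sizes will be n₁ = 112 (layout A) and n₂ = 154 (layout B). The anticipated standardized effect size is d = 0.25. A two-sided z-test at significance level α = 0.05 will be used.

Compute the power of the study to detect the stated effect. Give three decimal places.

Power ≈ 0.521

Noncentrality parameter: δ = d / √(1/n₁ + 1/n₂) = 0.25 / √(1/112 + 1/154) = 2.0131
Critical value for a two-sided test at α = 0.05: z_{α/2} = 1.960.
Power = Φ(δ − 1.960) + Φ(−δ − 1.960) = Φ(0.053) + Φ(-3.973) = 0.5212 + 0.0000 = 0.5212.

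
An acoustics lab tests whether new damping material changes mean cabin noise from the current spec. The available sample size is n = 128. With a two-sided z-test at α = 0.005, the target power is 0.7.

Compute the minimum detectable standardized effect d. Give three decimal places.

Required noncentrality: δ = z_{0.0025} + z_{0.30} = 2.807 + 0.524 = 3.331.
(The second rejection-region term Φ(−δ − z_{α/2}) is negligible and dropped.)
δ = d·√n ⇒ d = δ/√n = 3.331/√128 = 0.2945.

d ≈ 0.294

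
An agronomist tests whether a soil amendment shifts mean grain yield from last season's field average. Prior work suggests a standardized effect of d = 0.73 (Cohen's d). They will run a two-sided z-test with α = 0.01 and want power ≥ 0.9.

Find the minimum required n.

n = 28

Set Φ(δ − 2.576) = 0.9; then δ − 2.576 = Φ⁻¹(0.9) = 1.282, giving δ = 3.857.
(The Φ(−δ − z_{α/2}) term is vanishingly small for δ > 0 and is dropped in the standard sample-size formula.)
δ = d·√n ⇒ n = (δ/d)² = (3.857 / 0.73)² = 27.92.
Round up to the next whole unit.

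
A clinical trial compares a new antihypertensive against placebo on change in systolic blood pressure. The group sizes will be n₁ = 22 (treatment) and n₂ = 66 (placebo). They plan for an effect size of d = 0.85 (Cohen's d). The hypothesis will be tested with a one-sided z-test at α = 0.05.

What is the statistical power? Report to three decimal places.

Power ≈ 0.965

Noncentrality parameter: δ = d / √(1/n₁ + 1/n₂) = 0.85 / √(1/22 + 1/66) = 3.4527
Critical value for a one-sided test at α = 0.05: z_α = 1.645.
Power = Φ(δ − 1.645) = Φ(1.808) = 0.9647.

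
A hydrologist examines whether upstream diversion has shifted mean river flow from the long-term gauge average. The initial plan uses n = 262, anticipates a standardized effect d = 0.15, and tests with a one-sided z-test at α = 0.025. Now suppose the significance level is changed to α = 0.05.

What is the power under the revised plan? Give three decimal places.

δ = d·√n = 0.15 × √262 = 2.4280 (unchanged). New critical value: z_{0.05} = 1.645.
Revised power = P(Z > 1.645 − δ) = Φ(0.783) = 0.7832.

Power ≈ 0.783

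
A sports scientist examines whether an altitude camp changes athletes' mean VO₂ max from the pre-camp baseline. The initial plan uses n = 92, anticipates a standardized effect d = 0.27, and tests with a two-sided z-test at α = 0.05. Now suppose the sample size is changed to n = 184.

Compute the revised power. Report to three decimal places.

With n = 184: δ = d·√n = 0.27 × √184 = 3.6625. Critical value z_{0.025} = 1.960.
Revised power = Φ(δ − 1.960) + Φ(−δ − 1.960) = Φ(1.702) + Φ(-5.622) = 0.9557 + 0.0000 = 0.9557.

Power ≈ 0.956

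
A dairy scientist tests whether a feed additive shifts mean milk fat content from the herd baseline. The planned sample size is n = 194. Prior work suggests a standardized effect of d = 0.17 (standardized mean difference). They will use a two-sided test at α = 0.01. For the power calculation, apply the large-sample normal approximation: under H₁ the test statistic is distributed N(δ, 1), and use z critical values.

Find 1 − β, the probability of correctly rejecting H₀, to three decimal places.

Noncentrality parameter: δ = d·√n = 0.17 × √194 = 2.3678
Two-sided α = 0.01 → critical value z_{0.005} = 2.576.
Power = Φ(δ − 2.576) + Φ(−δ − 2.576) = Φ(-0.208) + Φ(-4.944) = 0.4176 + 0.0000 = 0.4176.

Power ≈ 0.418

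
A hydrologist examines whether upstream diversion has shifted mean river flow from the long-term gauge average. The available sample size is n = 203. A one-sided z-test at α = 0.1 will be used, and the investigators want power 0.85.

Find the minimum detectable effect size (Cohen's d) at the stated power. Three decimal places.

d ≈ 0.163

Need Φ(δ − 1.282) = 0.85, so δ = 1.282 + 1.036 = 2.318.
δ = d·√n ⇒ d = δ/√n = 2.318/√203 = 0.1627.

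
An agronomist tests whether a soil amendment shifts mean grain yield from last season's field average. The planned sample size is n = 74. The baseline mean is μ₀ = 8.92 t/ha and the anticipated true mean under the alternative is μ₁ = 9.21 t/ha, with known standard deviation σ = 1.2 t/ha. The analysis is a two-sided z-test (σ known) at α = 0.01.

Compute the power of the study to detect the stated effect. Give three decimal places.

Standardized effect: d = |μ₁ − μ₀| / σ = |9.21 − 8.92| / 1.2 = 0.2417
Noncentrality parameter: δ = d·√n = 0.2417 × √74 = 2.0789
Two-sided α = 0.01 → critical value z_{0.005} = 2.576.
Power = Φ(δ − 2.576) + Φ(−δ − 2.576) = Φ(-0.497) + Φ(-4.655) = 0.3096 + 0.0000 = 0.3096.

Power ≈ 0.310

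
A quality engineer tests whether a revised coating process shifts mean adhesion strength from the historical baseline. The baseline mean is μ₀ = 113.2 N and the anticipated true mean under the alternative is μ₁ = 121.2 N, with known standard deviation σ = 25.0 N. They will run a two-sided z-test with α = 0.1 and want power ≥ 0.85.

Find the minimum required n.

Standardized effect: d = |μ₁ − μ₀| / σ = |121.2 − 113.2| / 25.0 = 0.3200
Set Φ(δ − 1.645) = 0.85; then δ − 1.645 = Φ⁻¹(0.85) = 1.036, giving δ = 2.681.
(Ignoring the negligible lower-tail rejection probability gives the usual closed-form inversion.)
δ = d·√n ⇒ n = (δ/d)² = (2.681 / 0.3200)² = 70.21.
Round up to the next whole unit.

n = 71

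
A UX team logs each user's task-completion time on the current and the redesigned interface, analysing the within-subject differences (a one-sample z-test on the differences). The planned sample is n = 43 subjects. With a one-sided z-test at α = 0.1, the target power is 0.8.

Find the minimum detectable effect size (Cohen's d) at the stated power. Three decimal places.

d ≈ 0.324

Required noncentrality: δ = z_{0.1} + z_{0.20} = 1.282 + 0.842 = 2.123.
δ = d·√n ⇒ d = δ/√n = 2.123/√43 = 0.3238.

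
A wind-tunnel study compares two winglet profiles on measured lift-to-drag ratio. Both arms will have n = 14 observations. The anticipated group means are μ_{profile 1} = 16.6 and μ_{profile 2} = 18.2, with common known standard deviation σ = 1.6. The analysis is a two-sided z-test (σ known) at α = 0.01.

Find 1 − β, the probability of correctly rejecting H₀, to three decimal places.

Power ≈ 0.528

Standardized effect: d = |μ_{profile 1} − μ_{profile 2}| / σ = |16.6 − 18.2| / 1.6 = 1.0000
Noncentrality parameter: δ = d·√(n/2) = 1.0000 × √(14/2) = 2.6458
Two-sided α = 0.01 → critical value z_{0.005} = 2.576.
Power = Φ(δ − 2.576) + Φ(−δ − 2.576) = Φ(0.070) + Φ(-5.222) = 0.5279 + 0.0000 = 0.5279.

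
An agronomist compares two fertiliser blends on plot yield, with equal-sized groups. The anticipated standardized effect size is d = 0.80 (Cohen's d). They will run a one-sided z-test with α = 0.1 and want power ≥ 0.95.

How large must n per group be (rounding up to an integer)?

n = 27 per group

For power 0.95 need Φ(δ − z_{0.1}) = 0.95, so δ = z_{0.1} + z_{0.05} = 1.282 + 1.645 = 2.926.
δ = d·√(n/2) ⇒ n = 2(δ/d)² = 2 × (2.926 / 0.80)² = 26.76.
Round up to the next whole unit.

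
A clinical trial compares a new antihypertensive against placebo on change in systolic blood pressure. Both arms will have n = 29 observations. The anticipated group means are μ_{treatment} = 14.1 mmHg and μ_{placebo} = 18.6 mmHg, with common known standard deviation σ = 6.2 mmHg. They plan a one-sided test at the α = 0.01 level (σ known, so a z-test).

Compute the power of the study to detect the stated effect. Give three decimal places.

Standardized effect: d = |μ_{treatment} − μ_{placebo}| / σ = |14.1 − 18.6| / 6.2 = 0.7258
Noncentrality parameter: δ = d·√(n/2) = 0.7258 × √(29/2) = 2.7638
One-sided α = 0.01 → critical value z_{0.01} = 2.326.
Power = P(Z > 2.326 − δ) = Φ(0.437) = 0.6691.

Power ≈ 0.669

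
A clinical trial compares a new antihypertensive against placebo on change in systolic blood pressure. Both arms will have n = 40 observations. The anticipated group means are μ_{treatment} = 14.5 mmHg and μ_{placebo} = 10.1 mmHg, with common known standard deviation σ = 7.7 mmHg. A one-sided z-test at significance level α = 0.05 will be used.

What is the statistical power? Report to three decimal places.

Standardized effect: d = |μ_{treatment} − μ_{placebo}| / σ = |14.5 − 10.1| / 7.7 = 0.5714
Noncentrality parameter: δ = d·√(n/2) = 0.5714 × √(40/2) = 2.5555
One-sided α = 0.05 → critical value z_{0.05} = 1.645.
Power = Φ(δ − 1.645) = Φ(0.911) = 0.8188.

Power ≈ 0.819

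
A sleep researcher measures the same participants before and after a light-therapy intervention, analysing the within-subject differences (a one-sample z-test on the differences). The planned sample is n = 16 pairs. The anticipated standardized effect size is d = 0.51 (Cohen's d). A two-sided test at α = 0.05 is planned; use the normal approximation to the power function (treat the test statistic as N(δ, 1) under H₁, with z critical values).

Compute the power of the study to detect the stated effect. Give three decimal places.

Noncentrality parameter: δ = d·√n = 0.51 × √16 = 2.0400
Critical value for a two-sided test at α = 0.05: z_{α/2} = 1.960.
Power = Φ(δ − 1.960) + Φ(−δ − 1.960) = Φ(0.080) + Φ(-4.000) = 0.5319 + 0.0000 = 0.5319.

Power ≈ 0.532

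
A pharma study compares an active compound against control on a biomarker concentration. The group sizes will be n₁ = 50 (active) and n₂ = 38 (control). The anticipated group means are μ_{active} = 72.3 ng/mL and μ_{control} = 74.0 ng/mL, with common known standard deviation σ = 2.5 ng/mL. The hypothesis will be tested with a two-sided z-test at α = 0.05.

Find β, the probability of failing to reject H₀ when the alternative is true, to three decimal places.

β ≈ 0.115

Standardized effect: d = |μ_{active} − μ_{control}| / σ = |72.3 − 74.0| / 2.5 = 0.6800
Noncentrality parameter: δ = d / √(1/n₁ + 1/n₂) = 0.6800 / √(1/50 + 1/38) = 3.1597
Critical value for a two-sided test at α = 0.05: z_{α/2} = 1.960.
Power = Φ(δ − 1.960) + Φ(−δ − 1.960) = Φ(1.200) + Φ(-5.120) = 0.8849 + 0.0000 = 0.8849.
Type II error: β = 1 − power = 1 − 0.8849 = 0.1151.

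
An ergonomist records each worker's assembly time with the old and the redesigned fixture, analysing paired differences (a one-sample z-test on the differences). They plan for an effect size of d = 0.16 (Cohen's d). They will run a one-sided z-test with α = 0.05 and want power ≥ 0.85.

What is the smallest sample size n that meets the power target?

n = 281

For power 0.85 need Φ(δ − z_{0.05}) = 0.85, so δ = z_{0.05} + z_{0.15} = 1.645 + 1.036 = 2.681.
δ = d·√n ⇒ n = (δ/d)² = (2.681 / 0.16)² = 280.83.
Round up to the next whole unit.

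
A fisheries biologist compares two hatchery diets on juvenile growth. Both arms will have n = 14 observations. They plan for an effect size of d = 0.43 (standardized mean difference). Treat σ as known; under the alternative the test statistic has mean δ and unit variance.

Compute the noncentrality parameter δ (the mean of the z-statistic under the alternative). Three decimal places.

δ ≈ 1.138

δ = d·√(n/2) = 0.43 × √(14/2) = 1.1377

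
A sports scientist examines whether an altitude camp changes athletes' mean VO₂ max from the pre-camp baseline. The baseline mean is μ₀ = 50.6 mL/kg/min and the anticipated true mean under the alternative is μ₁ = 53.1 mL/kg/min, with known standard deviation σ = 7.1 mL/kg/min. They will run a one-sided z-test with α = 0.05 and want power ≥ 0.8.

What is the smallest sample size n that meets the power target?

n = 50

Standardized effect: d = |μ₁ − μ₀| / σ = |53.1 − 50.6| / 7.1 = 0.3521
For power 0.8 need Φ(δ − z_{0.05}) = 0.8, so δ = z_{0.05} + z_{0.20} = 1.645 + 0.842 = 2.486.
δ = d·√n ⇒ n = (δ/d)² = (2.486 / 0.3521)² = 49.87.
Rounding up, n = 50.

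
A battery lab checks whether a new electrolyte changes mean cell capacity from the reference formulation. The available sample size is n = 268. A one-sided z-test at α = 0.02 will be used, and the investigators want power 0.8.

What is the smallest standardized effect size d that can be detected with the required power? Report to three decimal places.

d ≈ 0.177

Required noncentrality: δ = z_{0.02} + z_{0.20} = 2.054 + 0.842 = 2.895.
δ = d·√n ⇒ d = δ/√n = 2.895/√268 = 0.1769.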